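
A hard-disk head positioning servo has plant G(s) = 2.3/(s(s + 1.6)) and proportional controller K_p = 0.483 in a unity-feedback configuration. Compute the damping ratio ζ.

ζ = 0.759

The closed-loop denominator is s(s+1.6) + 0.483·2.3 = s² + 1.6s + 1.111.
Matching s² + 2ζω_n s + ω_n²: ω_n = √1.111 = 1.054 rad/s and 2ζω_n = 1.6, so ζ = 1.6/(2·1.054) = 0.759.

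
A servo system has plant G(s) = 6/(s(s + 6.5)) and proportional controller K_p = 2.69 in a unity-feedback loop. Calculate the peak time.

Closed-loop characteristic equation: s² + 6.5s + 16.14 = 0, so ω_n = 4.017 rad/s and ζ = 6.5/(2·4.017) = 0.809.
Damped frequency ω_d = ω_n√(1−ζ²) = 2.362 rad/s, so peak time T_p = π/ω_d = 1.33 s.

T_p = 1.33 s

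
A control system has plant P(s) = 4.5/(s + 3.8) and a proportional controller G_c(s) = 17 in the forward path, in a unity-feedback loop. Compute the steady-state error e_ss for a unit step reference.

0.0473

The loop is type 0. Static position error constant K_pos = G_c(0)·P(0) = 17·1.184 = 20.13.
Steady-state error to a unit step: e_ss = 1/(1+K_pos) = 1/21.13 = 0.0473.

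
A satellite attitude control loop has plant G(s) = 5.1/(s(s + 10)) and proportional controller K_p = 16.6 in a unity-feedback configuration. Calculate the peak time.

T_p = 0.407 s

From 1 + K_pG(s) = 0: s² + 10s + 84.66 = 0 ⇒ ω_n = 9.201, ζ = 0.5434.
Damped frequency ω_d = ω_n√(1−ζ²) = 7.724 rad/s, so peak time T_p = π/ω_d = 0.407 s.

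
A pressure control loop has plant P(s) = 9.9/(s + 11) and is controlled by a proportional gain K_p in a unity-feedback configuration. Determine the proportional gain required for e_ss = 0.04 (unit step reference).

Steady-state error for a unit step on this type-0 loop is 1/(1 + K_p·P(0)).
P(0) = 0.9. Require 1/(1 + K_p·0.9) = 0.04, so 1 + 0.9·K_p = 25.
K_p = (25 − 1)/0.9 = 26.7.

K_p = 26.7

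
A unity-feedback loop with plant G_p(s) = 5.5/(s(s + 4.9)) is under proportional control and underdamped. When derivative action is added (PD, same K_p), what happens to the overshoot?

decrease

The derivative term adds K·K_d to the s-coefficient of the characteristic equation, raising 2ζω_n while ω_n is unchanged; ζ increases, so overshoot decreases.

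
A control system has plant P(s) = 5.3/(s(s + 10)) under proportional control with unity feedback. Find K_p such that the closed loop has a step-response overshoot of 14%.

K_p = 16.8

From %OS = 100·exp(−πζ/√(1−ζ²)) = 14%, ζ = −ln(0.14)/√(π²+ln²(0.14)) = 0.5305.
Characteristic equation s² + 10s + 5.3K_p = 0 gives ζ = 10/(2√(5.3K_p)).
Setting ζ = 0.5305: √(5.3K_p) = 10/(2·0.5305) = 9.425, so K_p = 88.83/5.3 = 16.8.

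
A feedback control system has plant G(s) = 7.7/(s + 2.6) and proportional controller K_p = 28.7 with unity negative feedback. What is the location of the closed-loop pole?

s = -223.6

Closed-loop transfer function: T(s) = K_p·G(s)/(1 + K_p·G(s)) = 221/(s + 2.6 + 221) = 221/(s + 223.6).
The closed-loop pole is at s = −223.6.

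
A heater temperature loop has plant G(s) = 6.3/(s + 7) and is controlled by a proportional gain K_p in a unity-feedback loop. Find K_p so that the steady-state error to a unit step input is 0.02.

For a type-0 loop with proportional control, e_ss = 1/(1 + K_p·G(0)).
G(0) = 0.9. Require 1/(1 + K_p·0.9) = 0.02, so 1 + 0.9·K_p = 50.
K_p = (50 − 1)/0.9 = 54.4.

K_p = 54.4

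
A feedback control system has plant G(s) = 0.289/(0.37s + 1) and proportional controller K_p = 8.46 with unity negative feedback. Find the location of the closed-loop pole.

Closed loop: T(s) = K_p·G/(1+K_p·G) = 2.445/(0.37s + 1 + 2.445), with pole at s = −(1 + 2.445)/0.37 = −9.311.

s = -9.311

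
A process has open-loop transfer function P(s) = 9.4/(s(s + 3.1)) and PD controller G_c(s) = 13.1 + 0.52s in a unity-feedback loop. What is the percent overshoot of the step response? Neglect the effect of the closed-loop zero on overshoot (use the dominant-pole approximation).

29.8%

Forward path: (13.1 + 0.52s)·9.4/(s(s+3.1)). The closed-loop characteristic equation is s² + (3.1 + 9.4·0.52)s + 9.4·13.1 = 0.
That is s² + 7.988s + 123.1 = 0, so ω_n = 11.1 rad/s and ζ = 7.988/(2·11.1) = 0.3599.
%OS = 100·exp(−πζ/√(1−ζ²)) = 29.8%.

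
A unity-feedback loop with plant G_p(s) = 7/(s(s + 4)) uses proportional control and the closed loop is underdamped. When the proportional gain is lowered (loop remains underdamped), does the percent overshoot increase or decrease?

ζ = 4/(2√(7K_p)) rises as K_p falls; higher damping means less overshoot.

decrease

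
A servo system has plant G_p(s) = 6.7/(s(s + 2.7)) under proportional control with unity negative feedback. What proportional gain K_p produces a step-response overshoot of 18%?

From %OS = 100·exp(−πζ/√(1−ζ²)) = 18%, ζ = −ln(0.18)/√(π²+ln²(0.18)) = 0.4791.
Characteristic equation s² + 2.7s + 6.7K_p = 0 gives ζ = 2.7/(2√(6.7K_p)).
Setting ζ = 0.4791: √(6.7K_p) = 2.7/(2·0.4791) = 2.818, so K_p = 7.94/6.7 = 1.19.

K_p = 1.19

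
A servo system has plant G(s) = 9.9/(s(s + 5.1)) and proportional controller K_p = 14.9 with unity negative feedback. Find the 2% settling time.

The closed-loop denominator s² + 5.1s + 147.5 gives ω_n = √147.5 = 12.15 and ζ = 5.1/(2ω_n) = 0.21.
2% settling time T_s ≈ 4/(ζω_n) = 4/2.55 = 1.57 s.

T_s ≈ 1.57 s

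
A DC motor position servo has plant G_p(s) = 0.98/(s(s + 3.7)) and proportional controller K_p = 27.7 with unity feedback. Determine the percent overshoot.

30.3%

From 1 + K_pG_p(s) = 0: s² + 3.7s + 27.15 = 0 ⇒ ω_n = 5.21, ζ = 0.3551.
%OS = 100·exp(−πζ/√(1−ζ²)) = 100·exp(−π·0.3551/√0.8739) = 30.3%.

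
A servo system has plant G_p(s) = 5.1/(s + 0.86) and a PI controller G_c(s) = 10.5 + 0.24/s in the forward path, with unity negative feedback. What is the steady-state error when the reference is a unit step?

The open loop G_c(s)G_p(s) has a pole at the origin (type 1), so the static position error constant is infinite and e_ss = 1/(1+∞) = 0.

0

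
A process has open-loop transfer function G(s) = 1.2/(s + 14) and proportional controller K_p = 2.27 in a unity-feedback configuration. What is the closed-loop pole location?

Closed-loop transfer function: T(s) = K_p·G(s)/(1 + K_p·G(s)) = 2.724/(s + 14 + 2.724) = 2.724/(s + 16.72).
The closed-loop pole is at s = −16.72.

s = -16.72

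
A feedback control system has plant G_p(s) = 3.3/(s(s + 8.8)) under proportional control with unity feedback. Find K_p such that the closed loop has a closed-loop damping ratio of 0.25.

K_p = 93.9

Closed-loop characteristic equation: s² + 8.8s + K_p·3.3 = 0.
So ω_n = √(3.3K_p) and 2ζω_n = 8.8, giving ζ = 8.8/(2√(3.3K_p)).
Setting ζ = 0.25: √(3.3K_p) = 8.8/(2·0.25) = 17.6, so K_p = 309.8/3.3 = 93.9.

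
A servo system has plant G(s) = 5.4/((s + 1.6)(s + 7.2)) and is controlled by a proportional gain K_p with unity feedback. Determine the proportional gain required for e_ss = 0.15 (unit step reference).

K_p = 12.1

For a type-0 loop with proportional control, e_ss = 1/(1 + K_p·G(0)).
G(0) = 0.4688. Require 1/(1 + K_p·0.4688) = 0.15, so 1 + 0.4688·K_p = 6.667.
K_p = (6.667 − 1)/0.4688 = 12.1.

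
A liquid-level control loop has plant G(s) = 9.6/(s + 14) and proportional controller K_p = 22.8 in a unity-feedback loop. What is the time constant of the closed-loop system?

Closed-loop transfer function: T(s) = K_p·G(s)/(1 + K_p·G(s)) = 218.9/(s + 14 + 218.9) = 218.9/(s + 232.9).
Time constant τ = 1/232.9 = 0.00429 s.

τ = 0.00429 s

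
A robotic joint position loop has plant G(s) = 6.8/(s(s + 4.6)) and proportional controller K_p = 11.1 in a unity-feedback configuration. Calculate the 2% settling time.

T_s ≈ 1.74 s

From 1 + K_pG(s) = 0: s² + 4.6s + 75.48 = 0 ⇒ ω_n = 8.688, ζ = 0.2647.
2% settling time T_s ≈ 4/(ζω_n) = 4/2.3 = 1.74 s.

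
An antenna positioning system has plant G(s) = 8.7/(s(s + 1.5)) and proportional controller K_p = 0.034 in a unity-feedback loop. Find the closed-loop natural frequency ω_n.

ω_n = 0.544 rad/s

With unity feedback the closed-loop characteristic equation is s² + 1.5s + 0.034·8.7 = s² + 1.5s + 0.2958 = 0.
So ω_n² = 0.2958 ⇒ ω_n = 0.5439 rad/s, and ζ = 1.5/(2ω_n) = 1.38.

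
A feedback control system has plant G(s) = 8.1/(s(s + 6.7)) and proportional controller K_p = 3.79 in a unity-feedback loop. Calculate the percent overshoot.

The closed-loop denominator s² + 6.7s + 30.7 gives ω_n = √30.7 = 5.541 and ζ = 6.7/(2ω_n) = 0.6046.
%OS = 100·exp(−πζ/√(1−ζ²)) = 100·exp(−π·0.6046/√0.6344) = 9.21%.

9.21%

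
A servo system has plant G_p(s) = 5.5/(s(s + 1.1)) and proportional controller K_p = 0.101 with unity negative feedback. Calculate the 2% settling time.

T_s ≈ 7.27 s

From 1 + K_pG_p(s) = 0: s² + 1.1s + 0.5555 = 0 ⇒ ω_n = 0.7453, ζ = 0.7379.
2% settling time T_s ≈ 4/(ζω_n) = 4/0.55 = 7.27 s.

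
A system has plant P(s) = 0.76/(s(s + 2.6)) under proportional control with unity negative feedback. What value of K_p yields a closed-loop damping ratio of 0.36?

Closed-loop characteristic equation: s² + 2.6s + K_p·0.76 = 0.
So ω_n = √(0.76K_p) and 2ζω_n = 2.6, giving ζ = 2.6/(2√(0.76K_p)).
Setting ζ = 0.36: √(0.76K_p) = 2.6/(2·0.36) = 3.611, so K_p = 13.04/0.76 = 17.2.

K_p = 17.2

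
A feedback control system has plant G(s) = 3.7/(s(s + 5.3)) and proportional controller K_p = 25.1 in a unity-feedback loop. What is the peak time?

T_p = 0.339 s

The closed-loop denominator s² + 5.3s + 92.87 gives ω_n = √92.87 = 9.637 and ζ = 5.3/(2ω_n) = 0.275.
Damped frequency ω_d = ω_n√(1−ζ²) = 9.265 rad/s, so peak time T_p = π/ω_d = 0.339 s.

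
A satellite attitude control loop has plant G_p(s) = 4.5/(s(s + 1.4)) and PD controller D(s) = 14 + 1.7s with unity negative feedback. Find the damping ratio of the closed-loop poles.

ζ = 0.57

Forward path: (14 + 1.7s)·4.5/(s(s+1.4)). The closed-loop characteristic equation is s² + (1.4 + 4.5·1.7)s + 4.5·14 = 0.
That is s² + 9.05s + 63 = 0, so ω_n = 7.937 rad/s and ζ = 9.05/(2·7.937) = 0.5701.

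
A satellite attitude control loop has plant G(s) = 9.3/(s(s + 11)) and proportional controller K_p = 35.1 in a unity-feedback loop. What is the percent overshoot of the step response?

36.6%

The closed-loop denominator s² + 11s + 326.4 gives ω_n = √326.4 = 18.07 and ζ = 11/(2ω_n) = 0.3044.
%OS = 100·exp(−πζ/√(1−ζ²)) = 100·exp(−π·0.3044/√0.9073) = 36.6%.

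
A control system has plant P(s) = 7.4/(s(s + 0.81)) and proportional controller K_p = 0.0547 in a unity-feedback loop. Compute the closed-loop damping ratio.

ζ = 0.637

With unity feedback the closed-loop characteristic equation is s² + 0.81s + 0.0547·7.4 = s² + 0.81s + 0.4048 = 0.
So ω_n² = 0.4048 ⇒ ω_n = 0.6362 rad/s, and ζ = 0.81/(2ω_n) = 0.637.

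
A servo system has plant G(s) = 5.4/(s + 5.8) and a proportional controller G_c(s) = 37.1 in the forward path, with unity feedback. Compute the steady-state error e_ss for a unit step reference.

0.0281

The loop is type 0. Static position error constant K_pos = G_c(0)·G(0) = 37.1·0.931 = 34.54.
Steady-state error to a unit step: e_ss = 1/(1+K_pos) = 1/35.54 = 0.0281.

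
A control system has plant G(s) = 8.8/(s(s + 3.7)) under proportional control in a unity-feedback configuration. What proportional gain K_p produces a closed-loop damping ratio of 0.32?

Closed-loop characteristic equation: s² + 3.7s + K_p·8.8 = 0.
So ω_n = √(8.8K_p) and 2ζω_n = 3.7, giving ζ = 3.7/(2√(8.8K_p)).
Setting ζ = 0.32: √(8.8K_p) = 3.7/(2·0.32) = 5.781, so K_p = 33.42/8.8 = 3.8.

K_p = 3.8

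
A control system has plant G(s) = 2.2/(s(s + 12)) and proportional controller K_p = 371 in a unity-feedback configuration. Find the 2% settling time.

The closed-loop denominator s² + 12s + 816.2 gives ω_n = √816.2 = 28.57 and ζ = 12/(2ω_n) = 0.21.
2% settling time T_s ≈ 4/(ζω_n) = 4/6 = 0.667 s.

T_s ≈ 0.667 s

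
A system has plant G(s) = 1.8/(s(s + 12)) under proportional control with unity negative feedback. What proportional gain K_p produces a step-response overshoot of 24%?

From %OS = 100·exp(−πζ/√(1−ζ²)) = 24%, ζ = −ln(0.24)/√(π²+ln²(0.24)) = 0.4136.
Characteristic equation s² + 12s + 1.8K_p = 0 gives ζ = 12/(2√(1.8K_p)).
Setting ζ = 0.4136: √(1.8K_p) = 12/(2·0.4136) = 14.51, so K_p = 210.5/1.8 = 117.

K_p = 117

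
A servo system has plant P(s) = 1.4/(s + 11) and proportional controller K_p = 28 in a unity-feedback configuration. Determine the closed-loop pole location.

Closed-loop transfer function: T(s) = K_p·P(s)/(1 + K_p·P(s)) = 39.2/(s + 11 + 39.2) = 39.2/(s + 50.2).
The closed-loop pole is at s = −50.2.

s = -50.2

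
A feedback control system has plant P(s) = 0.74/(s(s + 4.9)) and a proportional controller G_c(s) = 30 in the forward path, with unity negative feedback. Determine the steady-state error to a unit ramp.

The loop has one pole at the origin (type 1). Velocity error constant K_v = lim_{s→0} s·G_c(s)P(s) = 30·0.74/4.9 = 4.531.
Steady-state error to a unit ramp: e_ss = 1/K_v = 0.221.

0.221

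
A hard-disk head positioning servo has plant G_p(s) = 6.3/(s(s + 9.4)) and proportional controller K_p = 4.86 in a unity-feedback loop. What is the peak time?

Closed-loop characteristic equation: s² + 9.4s + 30.62 = 0, so ω_n = 5.533 rad/s and ζ = 9.4/(2·5.533) = 0.8494.
Damped frequency ω_d = ω_n√(1−ζ²) = 2.92 rad/s, so peak time T_p = π/ω_d = 1.08 s.

T_p = 1.08 s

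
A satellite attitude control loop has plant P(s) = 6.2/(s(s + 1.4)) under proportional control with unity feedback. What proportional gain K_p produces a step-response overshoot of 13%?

K_p = 0.266

From %OS = 100·exp(−πζ/√(1−ζ²)) = 13%, ζ = −ln(0.13)/√(π²+ln²(0.13)) = 0.5446.
Characteristic equation s² + 1.4s + 6.2K_p = 0 gives ζ = 1.4/(2√(6.2K_p)).
Setting ζ = 0.5446: √(6.2K_p) = 1.4/(2·0.5446) = 1.285, so K_p = 1.652/6.2 = 0.266.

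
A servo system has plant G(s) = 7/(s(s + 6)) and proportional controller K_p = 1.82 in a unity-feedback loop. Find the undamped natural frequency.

The closed-loop denominator is s(s+6) + 1.82·7 = s² + 6s + 12.74.
Matching s² + 2ζω_n s + ω_n²: ω_n = √12.74 = 3.569 rad/s and 2ζω_n = 6, so ζ = 6/(2·3.569) = 0.84.

ω_n = 3.57 rad/s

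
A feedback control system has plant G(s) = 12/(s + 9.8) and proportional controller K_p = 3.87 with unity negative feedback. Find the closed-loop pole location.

Closed-loop transfer function: T(s) = K_p·G(s)/(1 + K_p·G(s)) = 46.44/(s + 9.8 + 46.44) = 46.44/(s + 56.24).
The closed-loop pole is at s = −56.24.

s = -56.24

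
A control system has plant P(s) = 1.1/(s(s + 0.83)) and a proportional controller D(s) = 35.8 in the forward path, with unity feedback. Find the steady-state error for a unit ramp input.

The loop has one pole at the origin (type 1). Velocity error constant K_v = lim_{s→0} s·D(s)P(s) = 35.8·1.1/0.83 = 47.45.
Steady-state error to a unit ramp: e_ss = 1/K_v = 0.0211.

0.0211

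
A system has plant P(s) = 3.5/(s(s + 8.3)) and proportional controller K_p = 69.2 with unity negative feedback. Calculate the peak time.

The closed-loop denominator s² + 8.3s + 242.2 gives ω_n = √242.2 = 15.56 and ζ = 8.3/(2ω_n) = 0.2667.
Damped frequency ω_d = ω_n√(1−ζ²) = 15 rad/s, so peak time T_p = π/ω_d = 0.209 s.

T_p = 0.209 s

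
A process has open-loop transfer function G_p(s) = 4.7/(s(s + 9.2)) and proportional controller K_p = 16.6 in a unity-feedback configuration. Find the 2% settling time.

The closed-loop denominator s² + 9.2s + 78.02 gives ω_n = √78.02 = 8.833 and ζ = 9.2/(2ω_n) = 0.5208.
2% settling time T_s ≈ 4/(ζω_n) = 4/4.6 = 0.87 s.

T_s ≈ 0.87 s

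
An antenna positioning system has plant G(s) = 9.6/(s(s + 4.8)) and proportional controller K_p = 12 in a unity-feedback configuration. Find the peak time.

T_p = 0.3 s

From 1 + K_pG(s) = 0: s² + 4.8s + 115.2 = 0 ⇒ ω_n = 10.73, ζ = 0.2236.
Damped frequency ω_d = ω_n√(1−ζ²) = 10.46 rad/s, so peak time T_p = π/ω_d = 0.3 s.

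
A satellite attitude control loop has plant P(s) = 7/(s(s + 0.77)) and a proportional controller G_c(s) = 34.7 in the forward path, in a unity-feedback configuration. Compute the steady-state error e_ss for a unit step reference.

The open loop G_c(s)P(s) has a pole at the origin (type 1), so the static position error constant is infinite and e_ss = 1/(1+∞) = 0.

0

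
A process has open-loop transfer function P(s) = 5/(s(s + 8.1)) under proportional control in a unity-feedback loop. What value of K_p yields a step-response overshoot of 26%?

K_p = 21.1

From %OS = 100·exp(−πζ/√(1−ζ²)) = 26%, ζ = −ln(0.26)/√(π²+ln²(0.26)) = 0.3941.
Characteristic equation s² + 8.1s + 5K_p = 0 gives ζ = 8.1/(2√(5K_p)).
Setting ζ = 0.3941: √(5K_p) = 8.1/(2·0.3941) = 10.28, so K_p = 105.6/5 = 21.1.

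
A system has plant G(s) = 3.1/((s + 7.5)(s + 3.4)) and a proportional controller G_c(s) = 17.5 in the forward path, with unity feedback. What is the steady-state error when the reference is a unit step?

0.32

The loop is type 0. Static position error constant K_pos = G_c(0)·G(0) = 17.5·0.1216 = 2.127.
Steady-state error to a unit step: e_ss = 1/(1+K_pos) = 1/3.127 = 0.32.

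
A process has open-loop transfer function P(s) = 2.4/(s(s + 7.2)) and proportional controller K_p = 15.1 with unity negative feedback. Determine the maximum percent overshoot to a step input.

9.59%

Closed-loop characteristic equation: s² + 7.2s + 36.24 = 0, so ω_n = 6.02 rad/s and ζ = 7.2/(2·6.02) = 0.598.
%OS = 100·exp(−πζ/√(1−ζ²)) = 100·exp(−π·0.598/√0.6424) = 9.59%.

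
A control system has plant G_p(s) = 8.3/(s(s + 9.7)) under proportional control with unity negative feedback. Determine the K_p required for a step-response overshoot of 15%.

From %OS = 100·exp(−πζ/√(1−ζ²)) = 15%, ζ = −ln(0.15)/√(π²+ln²(0.15)) = 0.5169.
Characteristic equation s² + 9.7s + 8.3K_p = 0 gives ζ = 9.7/(2√(8.3K_p)).
Setting ζ = 0.5169: √(8.3K_p) = 9.7/(2·0.5169) = 9.382, so K_p = 88.03/8.3 = 10.6.

K_p = 10.6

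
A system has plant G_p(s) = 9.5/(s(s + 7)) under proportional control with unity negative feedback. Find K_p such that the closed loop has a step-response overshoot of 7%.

K_p = 3.09

From %OS = 100·exp(−πζ/√(1−ζ²)) = 7%, ζ = −ln(0.07)/√(π²+ln²(0.07)) = 0.6461.
Characteristic equation s² + 7s + 9.5K_p = 0 gives ζ = 7/(2√(9.5K_p)).
Setting ζ = 0.6461: √(9.5K_p) = 7/(2·0.6461) = 5.417, so K_p = 29.35/9.5 = 3.09.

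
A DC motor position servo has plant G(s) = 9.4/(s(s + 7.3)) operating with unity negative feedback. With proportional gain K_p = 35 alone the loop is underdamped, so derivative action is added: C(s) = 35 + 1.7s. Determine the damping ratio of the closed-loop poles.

ζ = 0.642

Forward path: (35 + 1.7s)·9.4/(s(s+7.3)). The closed-loop characteristic equation is s² + (7.3 + 9.4·1.7)s + 9.4·35 = 0.
That is s² + 23.28s + 329 = 0, so ω_n = 18.14 rad/s and ζ = 23.28/(2·18.14) = 0.6417.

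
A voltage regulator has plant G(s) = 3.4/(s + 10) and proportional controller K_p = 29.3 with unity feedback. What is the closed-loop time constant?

Closed-loop transfer function: T(s) = K_p·G(s)/(1 + K_p·G(s)) = 99.62/(s + 10 + 99.62) = 99.62/(s + 109.6).
Time constant τ = 1/109.6 = 0.00912 s.

τ = 0.00912 s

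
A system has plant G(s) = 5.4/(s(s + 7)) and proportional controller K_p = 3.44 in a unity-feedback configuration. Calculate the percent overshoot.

The closed-loop denominator s² + 7s + 18.58 gives ω_n = √18.58 = 4.31 and ζ = 7/(2ω_n) = 0.8121.
%OS = 100·exp(−πζ/√(1−ζ²)) = 100·exp(−π·0.8121/√0.3405) = 1.26%.

1.26%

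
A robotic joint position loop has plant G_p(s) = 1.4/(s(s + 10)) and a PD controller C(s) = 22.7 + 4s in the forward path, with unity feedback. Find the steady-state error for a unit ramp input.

0.315

The loop has one pole at the origin (type 1). Velocity error constant K_v = lim_{s→0} s·C(s)G_p(s) = 22.7·1.4/10 = 3.178.
Steady-state error to a unit ramp: e_ss = 1/K_v = 0.315.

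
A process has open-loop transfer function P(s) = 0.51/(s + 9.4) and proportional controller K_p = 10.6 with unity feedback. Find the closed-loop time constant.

Closed-loop transfer function: T(s) = K_p·P(s)/(1 + K_p·P(s)) = 5.406/(s + 9.4 + 5.406) = 5.406/(s + 14.81).
Time constant τ = 1/14.81 = 0.0675 s.

τ = 0.0675 s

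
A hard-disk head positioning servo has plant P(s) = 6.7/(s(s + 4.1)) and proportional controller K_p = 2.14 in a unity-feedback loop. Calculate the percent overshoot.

13.2%

The closed-loop denominator s² + 4.1s + 14.34 gives ω_n = √14.34 = 3.787 and ζ = 4.1/(2ω_n) = 0.5414.
%OS = 100·exp(−πζ/√(1−ζ²)) = 100·exp(−π·0.5414/√0.7069) = 13.2%.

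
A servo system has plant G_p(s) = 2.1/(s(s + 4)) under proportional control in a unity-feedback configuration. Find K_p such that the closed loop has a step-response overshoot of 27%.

From %OS = 100·exp(−πζ/√(1−ζ²)) = 27%, ζ = −ln(0.27)/√(π²+ln²(0.27)) = 0.3847.
Characteristic equation s² + 4s + 2.1K_p = 0 gives ζ = 4/(2√(2.1K_p)).
Setting ζ = 0.3847: √(2.1K_p) = 4/(2·0.3847) = 5.199, so K_p = 27.03/2.1 = 12.9.

K_p = 12.9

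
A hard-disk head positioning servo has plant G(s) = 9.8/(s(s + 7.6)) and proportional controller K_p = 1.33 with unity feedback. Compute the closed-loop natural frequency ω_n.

ω_n = 3.61 rad/s

With unity feedback the closed-loop characteristic equation is s² + 7.6s + 1.33·9.8 = s² + 7.6s + 13.03 = 0.
So ω_n² = 13.03 ⇒ ω_n = 3.61 rad/s, and ζ = 7.6/(2ω_n) = 1.05.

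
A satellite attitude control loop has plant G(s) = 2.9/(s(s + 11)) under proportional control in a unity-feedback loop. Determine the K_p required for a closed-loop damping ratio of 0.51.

K_p = 40.1

Closed-loop characteristic equation: s² + 11s + K_p·2.9 = 0.
So ω_n = √(2.9K_p) and 2ζω_n = 11, giving ζ = 11/(2√(2.9K_p)).
Setting ζ = 0.51: √(2.9K_p) = 11/(2·0.51) = 10.78, so K_p = 116.3/2.9 = 40.1.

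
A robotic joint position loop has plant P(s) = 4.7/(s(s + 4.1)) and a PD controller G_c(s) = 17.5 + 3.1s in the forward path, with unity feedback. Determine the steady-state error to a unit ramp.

The loop has one pole at the origin (type 1). Velocity error constant K_v = lim_{s→0} s·G_c(s)P(s) = 17.5·4.7/4.1 = 20.06.
Steady-state error to a unit ramp: e_ss = 1/K_v = 0.0498.

0.0498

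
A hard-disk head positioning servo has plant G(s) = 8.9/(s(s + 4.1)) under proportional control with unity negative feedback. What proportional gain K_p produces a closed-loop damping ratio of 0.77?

Closed-loop characteristic equation: s² + 4.1s + K_p·8.9 = 0.
So ω_n = √(8.9K_p) and 2ζω_n = 4.1, giving ζ = 4.1/(2√(8.9K_p)).
Setting ζ = 0.77: √(8.9K_p) = 4.1/(2·0.77) = 2.662, so K_p = 7.088/8.9 = 0.796.

K_p = 0.796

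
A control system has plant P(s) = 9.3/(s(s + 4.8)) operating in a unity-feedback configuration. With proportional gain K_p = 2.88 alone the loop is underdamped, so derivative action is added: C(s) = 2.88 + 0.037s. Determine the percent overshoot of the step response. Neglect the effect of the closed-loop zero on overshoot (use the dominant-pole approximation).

Forward path: (2.88 + 0.037s)·9.3/(s(s+4.8)). The closed-loop characteristic equation is s² + (4.8 + 9.3·0.037)s + 9.3·2.88 = 0.
That is s² + 5.144s + 26.78 = 0, so ω_n = 5.175 rad/s and ζ = 5.144/(2·5.175) = 0.497.
%OS = 100·exp(−πζ/√(1−ζ²)) = 16.5%.

16.5%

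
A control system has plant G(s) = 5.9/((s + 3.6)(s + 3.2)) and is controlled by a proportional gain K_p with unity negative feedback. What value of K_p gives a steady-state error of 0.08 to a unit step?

K_p = 22.5

The loop is type 0, so e_ss(step) = 1/(1 + K_pos) with K_pos = K_p·G(0).
G(0) = 0.5122. Require 1/(1 + K_p·0.5122) = 0.08, so 1 + 0.5122·K_p = 12.5.
K_p = (12.5 − 1)/0.5122 = 22.5.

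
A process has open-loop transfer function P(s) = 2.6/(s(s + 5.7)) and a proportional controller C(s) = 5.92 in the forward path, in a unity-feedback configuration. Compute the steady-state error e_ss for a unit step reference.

0

The open loop C(s)P(s) has a pole at the origin (type 1), so the static position error constant is infinite and e_ss = 1/(1+∞) = 0.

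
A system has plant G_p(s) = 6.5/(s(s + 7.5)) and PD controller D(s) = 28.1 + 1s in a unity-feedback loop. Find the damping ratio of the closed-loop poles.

ζ = 0.518

Forward path: (28.1 + 1s)·6.5/(s(s+7.5)). The closed-loop characteristic equation is s² + (7.5 + 6.5·1)s + 6.5·28.1 = 0.
That is s² + 14s + 182.7 = 0, so ω_n = 13.51 rad/s and ζ = 14/(2·13.51) = 0.518.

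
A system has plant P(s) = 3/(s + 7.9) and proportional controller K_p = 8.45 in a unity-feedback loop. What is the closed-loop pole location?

s = -33.25

Closed-loop transfer function: T(s) = K_p·P(s)/(1 + K_p·P(s)) = 25.35/(s + 7.9 + 25.35) = 25.35/(s + 33.25).
The closed-loop pole is at s = −33.25.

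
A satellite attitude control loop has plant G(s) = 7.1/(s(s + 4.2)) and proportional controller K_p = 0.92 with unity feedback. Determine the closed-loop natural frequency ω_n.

The closed-loop denominator is s(s+4.2) + 0.92·7.1 = s² + 4.2s + 6.532.
So ω_n² = 6.532 ⇒ ω_n = 2.556 rad/s, and ζ = 4.2/(2ω_n) = 0.822.

ω_n = 2.56 rad/s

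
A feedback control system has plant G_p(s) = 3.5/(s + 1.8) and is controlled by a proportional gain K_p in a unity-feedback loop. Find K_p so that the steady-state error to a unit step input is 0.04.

K_p = 12.3

Steady-state error for a unit step on this type-0 loop is 1/(1 + K_p·G_p(0)).
G_p(0) = 1.944. Require 1/(1 + K_p·1.944) = 0.04, so 1 + 1.944·K_p = 25.
K_p = (25 − 1)/1.944 = 12.3.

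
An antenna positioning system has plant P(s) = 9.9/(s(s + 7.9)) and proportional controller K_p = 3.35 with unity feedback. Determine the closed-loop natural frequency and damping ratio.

ω_n = 5.76 rad/s, ζ = 0.686

The closed-loop denominator is s(s+7.9) + 3.35·9.9 = s² + 7.9s + 33.16.
So ω_n² = 33.16 ⇒ ω_n = 5.759 rad/s, and ζ = 7.9/(2ω_n) = 0.686.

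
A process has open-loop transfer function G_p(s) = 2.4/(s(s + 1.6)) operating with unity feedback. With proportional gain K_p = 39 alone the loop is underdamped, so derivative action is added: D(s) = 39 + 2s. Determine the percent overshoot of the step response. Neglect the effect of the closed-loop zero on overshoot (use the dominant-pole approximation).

33.3%

Forward path: (39 + 2s)·2.4/(s(s+1.6)). The closed-loop characteristic equation is s² + (1.6 + 2.4·2)s + 2.4·39 = 0.
That is s² + 6.4s + 93.6 = 0, so ω_n = 9.675 rad/s and ζ = 6.4/(2·9.675) = 0.3308.
%OS = 100·exp(−πζ/√(1−ζ²)) = 33.3%.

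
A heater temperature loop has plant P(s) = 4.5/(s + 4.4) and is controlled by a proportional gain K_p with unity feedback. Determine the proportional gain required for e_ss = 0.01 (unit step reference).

K_p = 96.8

The loop is type 0, so e_ss(step) = 1/(1 + K_pos) with K_pos = K_p·P(0).
P(0) = 1.023. Require 1/(1 + K_p·1.023) = 0.01, so 1 + 1.023·K_p = 100.
K_p = (100 − 1)/1.023 = 96.8.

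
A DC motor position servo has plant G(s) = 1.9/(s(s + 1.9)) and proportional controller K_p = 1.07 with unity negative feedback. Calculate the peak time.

T_p = 2.95 s

Closed-loop characteristic equation: s² + 1.9s + 2.033 = 0, so ω_n = 1.426 rad/s and ζ = 1.9/(2·1.426) = 0.6663.
Damped frequency ω_d = ω_n√(1−ζ²) = 1.063 rad/s, so peak time T_p = π/ω_d = 2.95 s.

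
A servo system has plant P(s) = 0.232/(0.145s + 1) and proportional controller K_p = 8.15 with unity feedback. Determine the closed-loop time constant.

Closed loop: T(s) = K_p·P/(1+K_p·P) = 1.891/(0.145s + 1 + 1.891), with pole at s = −(1 + 1.891)/0.145 = −19.94.
Closed-loop time constant τ = 1/19.94 = 0.0502 s.

τ = 0.0502 s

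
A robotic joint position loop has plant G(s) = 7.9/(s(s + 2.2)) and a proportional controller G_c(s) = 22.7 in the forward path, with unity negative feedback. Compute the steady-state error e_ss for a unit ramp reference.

0.0123

The loop has one pole at the origin (type 1). Velocity error constant K_v = lim_{s→0} s·G_c(s)G(s) = 22.7·7.9/2.2 = 81.51.
Steady-state error to a unit ramp: e_ss = 1/K_v = 0.0123.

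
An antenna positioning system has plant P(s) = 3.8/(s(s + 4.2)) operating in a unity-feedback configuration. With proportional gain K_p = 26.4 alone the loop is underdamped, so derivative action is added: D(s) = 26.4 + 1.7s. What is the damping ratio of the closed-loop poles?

ζ = 0.532

Forward path: (26.4 + 1.7s)·3.8/(s(s+4.2)). The closed-loop characteristic equation is s² + (4.2 + 3.8·1.7)s + 3.8·26.4 = 0.
That is s² + 10.66s + 100.3 = 0, so ω_n = 10.02 rad/s and ζ = 10.66/(2·10.02) = 0.5321.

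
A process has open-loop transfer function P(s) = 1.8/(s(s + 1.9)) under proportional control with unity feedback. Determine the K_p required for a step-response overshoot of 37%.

From %OS = 100·exp(−πζ/√(1−ζ²)) = 37%, ζ = −ln(0.37)/√(π²+ln²(0.37)) = 0.3017.
Characteristic equation s² + 1.9s + 1.8K_p = 0 gives ζ = 1.9/(2√(1.8K_p)).
Setting ζ = 0.3017: √(1.8K_p) = 1.9/(2·0.3017) = 3.149, so K_p = 9.913/1.8 = 5.51.

K_p = 5.51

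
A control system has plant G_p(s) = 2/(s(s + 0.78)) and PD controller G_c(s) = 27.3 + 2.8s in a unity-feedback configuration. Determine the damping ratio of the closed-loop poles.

ζ = 0.432

Forward path: (27.3 + 2.8s)·2/(s(s+0.78)). The closed-loop characteristic equation is s² + (0.78 + 2·2.8)s + 2·27.3 = 0.
That is s² + 6.38s + 54.6 = 0, so ω_n = 7.389 rad/s and ζ = 6.38/(2·7.389) = 0.4317.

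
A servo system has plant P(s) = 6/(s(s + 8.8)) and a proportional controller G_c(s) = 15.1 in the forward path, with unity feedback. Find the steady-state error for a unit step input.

0

The open loop G_c(s)P(s) has a pole at the origin (type 1), so the static position error constant is infinite and e_ss = 1/(1+∞) = 0.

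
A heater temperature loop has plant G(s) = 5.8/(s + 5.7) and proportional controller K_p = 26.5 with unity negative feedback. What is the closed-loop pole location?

s = -159.4

Closed-loop transfer function: T(s) = K_p·G(s)/(1 + K_p·G(s)) = 153.7/(s + 5.7 + 153.7) = 153.7/(s + 159.4).
The closed-loop pole is at s = −159.4.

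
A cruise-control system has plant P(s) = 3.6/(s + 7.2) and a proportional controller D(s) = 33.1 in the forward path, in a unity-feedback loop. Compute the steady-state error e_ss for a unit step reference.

The loop is type 0. Static position error constant K_pos = D(0)·P(0) = 33.1·0.5 = 16.55.
Steady-state error to a unit step: e_ss = 1/(1+K_pos) = 1/17.55 = 0.057.

0.057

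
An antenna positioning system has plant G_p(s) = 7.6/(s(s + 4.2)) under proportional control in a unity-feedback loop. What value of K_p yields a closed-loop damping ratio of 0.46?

K_p = 2.74

Closed-loop characteristic equation: s² + 4.2s + K_p·7.6 = 0.
So ω_n = √(7.6K_p) and 2ζω_n = 4.2, giving ζ = 4.2/(2√(7.6K_p)).
Setting ζ = 0.46: √(7.6K_p) = 4.2/(2·0.46) = 4.565, so K_p = 20.84/7.6 = 2.74.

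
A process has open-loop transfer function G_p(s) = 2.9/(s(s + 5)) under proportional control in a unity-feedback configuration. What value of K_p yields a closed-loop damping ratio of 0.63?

Closed-loop characteristic equation: s² + 5s + K_p·2.9 = 0.
So ω_n = √(2.9K_p) and 2ζω_n = 5, giving ζ = 5/(2√(2.9K_p)).
Setting ζ = 0.63: √(2.9K_p) = 5/(2·0.63) = 3.968, so K_p = 15.75/2.9 = 5.43.

K_p = 5.43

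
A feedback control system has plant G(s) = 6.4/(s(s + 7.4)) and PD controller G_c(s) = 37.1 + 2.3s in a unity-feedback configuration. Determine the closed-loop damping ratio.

Forward path: (37.1 + 2.3s)·6.4/(s(s+7.4)). The closed-loop characteristic equation is s² + (7.4 + 6.4·2.3)s + 6.4·37.1 = 0.
That is s² + 22.12s + 237.4 = 0, so ω_n = 15.41 rad/s and ζ = 22.12/(2·15.41) = 0.7178.

ζ = 0.718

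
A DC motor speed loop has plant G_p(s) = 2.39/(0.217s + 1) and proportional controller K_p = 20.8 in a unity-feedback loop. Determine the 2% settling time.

Closed loop: T(s) = K_p·G_p/(1+K_p·G_p) = 49.71/(0.217s + 1 + 49.71), with pole at s = −(1 + 49.71)/0.217 = −233.7.
τ = 1/233.7 = 0.004279 s, so 2% settling time ≈ 4τ = 0.0171 s.

T_s ≈ 0.0171 s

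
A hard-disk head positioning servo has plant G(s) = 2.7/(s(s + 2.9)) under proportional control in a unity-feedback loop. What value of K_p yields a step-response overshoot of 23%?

From %OS = 100·exp(−πζ/√(1−ζ²)) = 23%, ζ = −ln(0.23)/√(π²+ln²(0.23)) = 0.4237.
Characteristic equation s² + 2.9s + 2.7K_p = 0 gives ζ = 2.9/(2√(2.7K_p)).
Setting ζ = 0.4237: √(2.7K_p) = 2.9/(2·0.4237) = 3.422, so K_p = 11.71/2.7 = 4.34.

K_p = 4.34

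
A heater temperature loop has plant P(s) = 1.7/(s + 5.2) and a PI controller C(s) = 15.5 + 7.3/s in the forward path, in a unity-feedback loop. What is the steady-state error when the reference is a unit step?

The open loop C(s)P(s) has a pole at the origin (type 1), so the static position error constant is infinite and e_ss = 1/(1+∞) = 0.

0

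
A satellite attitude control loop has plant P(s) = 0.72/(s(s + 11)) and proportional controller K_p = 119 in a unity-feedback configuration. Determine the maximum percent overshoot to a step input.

9.82%

From 1 + K_pP(s) = 0: s² + 11s + 85.68 = 0 ⇒ ω_n = 9.256, ζ = 0.5942.
%OS = 100·exp(−πζ/√(1−ζ²)) = 100·exp(−π·0.5942/√0.6469) = 9.82%.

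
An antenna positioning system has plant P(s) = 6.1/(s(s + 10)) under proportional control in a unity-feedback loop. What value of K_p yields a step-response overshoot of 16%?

From %OS = 100·exp(−πζ/√(1−ζ²)) = 16%, ζ = −ln(0.16)/√(π²+ln²(0.16)) = 0.5039.
Characteristic equation s² + 10s + 6.1K_p = 0 gives ζ = 10/(2√(6.1K_p)).
Setting ζ = 0.5039: √(6.1K_p) = 10/(2·0.5039) = 9.923, so K_p = 98.47/6.1 = 16.1.

K_p = 16.1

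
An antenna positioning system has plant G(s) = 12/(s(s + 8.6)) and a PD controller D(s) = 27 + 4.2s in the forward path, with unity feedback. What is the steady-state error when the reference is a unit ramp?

0.0265

The loop has one pole at the origin (type 1). Velocity error constant K_v = lim_{s→0} s·D(s)G(s) = 27·12/8.6 = 37.67.
Steady-state error to a unit ramp: e_ss = 1/K_v = 0.0265.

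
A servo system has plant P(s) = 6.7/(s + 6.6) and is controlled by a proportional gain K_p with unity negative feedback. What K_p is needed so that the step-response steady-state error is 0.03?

The loop is type 0, so e_ss(step) = 1/(1 + K_pos) with K_pos = K_p·P(0).
P(0) = 1.015. Require 1/(1 + K_p·1.015) = 0.03, so 1 + 1.015·K_p = 33.33.
K_p = (33.33 − 1)/1.015 = 31.9.

K_p = 31.9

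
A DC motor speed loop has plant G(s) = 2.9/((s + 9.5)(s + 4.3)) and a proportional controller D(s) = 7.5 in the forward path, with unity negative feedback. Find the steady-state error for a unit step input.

0.653

The loop is type 0. Static position error constant K_pos = D(0)·G(0) = 7.5·0.07099 = 0.5324.
Steady-state error to a unit step: e_ss = 1/(1+K_pos) = 1/1.532 = 0.653.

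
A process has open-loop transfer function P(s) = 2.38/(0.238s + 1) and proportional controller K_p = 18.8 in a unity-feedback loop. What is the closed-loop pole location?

Closed loop: T(s) = K_p·P/(1+K_p·P) = 44.74/(0.238s + 1 + 44.74), with pole at s = −(1 + 44.74)/0.238 = −192.2.

s = -192.2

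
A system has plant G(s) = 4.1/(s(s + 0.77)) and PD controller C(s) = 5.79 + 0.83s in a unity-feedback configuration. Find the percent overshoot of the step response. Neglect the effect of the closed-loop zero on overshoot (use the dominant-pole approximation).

22.6%

Forward path: (5.79 + 0.83s)·4.1/(s(s+0.77)). The closed-loop characteristic equation is s² + (0.77 + 4.1·0.83)s + 4.1·5.79 = 0.
That is s² + 4.173s + 23.74 = 0, so ω_n = 4.872 rad/s and ζ = 4.173/(2·4.872) = 0.4282.
%OS = 100·exp(−πζ/√(1−ζ²)) = 22.6%.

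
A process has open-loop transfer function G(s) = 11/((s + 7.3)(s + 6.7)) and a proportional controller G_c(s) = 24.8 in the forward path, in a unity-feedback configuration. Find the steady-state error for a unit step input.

The loop is type 0. Static position error constant K_pos = G_c(0)·G(0) = 24.8·0.2249 = 5.578.
Steady-state error to a unit step: e_ss = 1/(1+K_pos) = 1/6.578 = 0.152.

0.152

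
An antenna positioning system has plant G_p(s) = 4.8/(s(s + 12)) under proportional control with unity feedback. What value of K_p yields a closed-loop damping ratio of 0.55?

Closed-loop characteristic equation: s² + 12s + K_p·4.8 = 0.
So ω_n = √(4.8K_p) and 2ζω_n = 12, giving ζ = 12/(2√(4.8K_p)).
Setting ζ = 0.55: √(4.8K_p) = 12/(2·0.55) = 10.91, so K_p = 119/4.8 = 24.8.

K_p = 24.8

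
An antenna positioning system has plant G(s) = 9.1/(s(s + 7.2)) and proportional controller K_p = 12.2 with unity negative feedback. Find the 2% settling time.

T_s ≈ 1.11 s

From 1 + K_pG(s) = 0: s² + 7.2s + 111 = 0 ⇒ ω_n = 10.54, ζ = 0.3417.
2% settling time T_s ≈ 4/(ζω_n) = 4/3.6 = 1.11 s.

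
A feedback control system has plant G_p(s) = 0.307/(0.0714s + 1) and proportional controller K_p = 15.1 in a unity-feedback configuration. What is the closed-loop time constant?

τ = 0.0127 s

Closed loop: T(s) = K_p·G_p/(1+K_p·G_p) = 4.636/(0.0714s + 1 + 4.636), with pole at s = −(1 + 4.636)/0.0714 = −78.93.
Closed-loop time constant τ = 1/78.93 = 0.0127 s.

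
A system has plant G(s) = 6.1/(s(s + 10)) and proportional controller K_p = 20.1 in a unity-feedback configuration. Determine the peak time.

Closed-loop characteristic equation: s² + 10s + 122.6 = 0, so ω_n = 11.07 rad/s and ζ = 10/(2·11.07) = 0.4516.
Damped frequency ω_d = ω_n√(1−ζ²) = 9.88 rad/s, so peak time T_p = π/ω_d = 0.318 s.

T_p = 0.318 s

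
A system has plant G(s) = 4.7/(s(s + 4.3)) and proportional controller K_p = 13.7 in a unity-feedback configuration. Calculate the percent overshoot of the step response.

The closed-loop denominator s² + 4.3s + 64.39 gives ω_n = √64.39 = 8.024 and ζ = 4.3/(2ω_n) = 0.2679.
%OS = 100·exp(−πζ/√(1−ζ²)) = 100·exp(−π·0.2679/√0.9282) = 41.7%.

41.7%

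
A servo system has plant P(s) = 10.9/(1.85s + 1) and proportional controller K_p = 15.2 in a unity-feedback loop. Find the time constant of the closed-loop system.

Closed loop: T(s) = K_p·P/(1+K_p·P) = 165.7/(1.85s + 1 + 165.7), with pole at s = −(1 + 165.7)/1.85 = −90.1.
Closed-loop time constant τ = 1/90.1 = 0.0111 s.

τ = 0.0111 s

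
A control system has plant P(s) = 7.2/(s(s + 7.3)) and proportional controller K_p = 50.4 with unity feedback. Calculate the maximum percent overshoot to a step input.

54.2%

From 1 + K_pP(s) = 0: s² + 7.3s + 362.9 = 0 ⇒ ω_n = 19.05, ζ = 0.1916.
%OS = 100·exp(−πζ/√(1−ζ²)) = 100·exp(−π·0.1916/√0.9633) = 54.2%.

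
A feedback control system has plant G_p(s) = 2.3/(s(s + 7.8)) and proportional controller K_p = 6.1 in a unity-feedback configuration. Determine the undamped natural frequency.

With unity feedback the closed-loop characteristic equation is s² + 7.8s + 6.1·2.3 = s² + 7.8s + 14.03 = 0.
Matching s² + 2ζω_n s + ω_n²: ω_n = √14.03 = 3.746 rad/s and 2ζω_n = 7.8, so ζ = 7.8/(2·3.746) = 1.04.

ω_n = 3.75 rad/s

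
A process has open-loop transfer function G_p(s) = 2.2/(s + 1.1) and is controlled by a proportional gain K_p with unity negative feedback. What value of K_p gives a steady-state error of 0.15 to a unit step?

Steady-state error for a unit step on this type-0 loop is 1/(1 + K_p·G_p(0)).
G_p(0) = 2. Require 1/(1 + K_p·2) = 0.15, so 1 + 2·K_p = 6.667.
K_p = (6.667 − 1)/2 = 2.83.

K_p = 2.83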